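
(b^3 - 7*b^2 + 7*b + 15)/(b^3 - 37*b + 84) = (b^2 - 4*b - 5)/(b^2 + 3*b - 28)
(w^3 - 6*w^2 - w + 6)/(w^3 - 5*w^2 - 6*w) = (w - 1)/w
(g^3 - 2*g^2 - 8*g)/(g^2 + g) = (g^2 - 2*g - 8)/(g + 1)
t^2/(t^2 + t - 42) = t^2/(t^2 + t - 42)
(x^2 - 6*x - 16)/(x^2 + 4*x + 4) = (x - 8)/(x + 2)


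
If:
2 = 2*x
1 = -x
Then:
No Solution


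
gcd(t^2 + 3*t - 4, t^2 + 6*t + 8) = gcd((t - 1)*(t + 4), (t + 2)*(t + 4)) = t + 4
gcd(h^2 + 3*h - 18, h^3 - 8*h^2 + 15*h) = h - 3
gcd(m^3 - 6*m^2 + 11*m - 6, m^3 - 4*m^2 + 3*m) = m^2 - 4*m + 3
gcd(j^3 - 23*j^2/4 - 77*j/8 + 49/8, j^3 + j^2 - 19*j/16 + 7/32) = j^2 + 5*j/4 - 7/8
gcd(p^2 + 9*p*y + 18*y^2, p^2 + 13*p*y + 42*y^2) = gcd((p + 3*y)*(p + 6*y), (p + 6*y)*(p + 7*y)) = p + 6*y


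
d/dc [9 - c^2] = -2*c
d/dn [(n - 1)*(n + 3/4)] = 2*n - 1/4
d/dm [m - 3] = 1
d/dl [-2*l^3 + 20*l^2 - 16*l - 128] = -6*l^2 + 40*l - 16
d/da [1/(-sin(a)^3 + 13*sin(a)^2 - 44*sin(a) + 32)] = (3*sin(a)^2 - 26*sin(a) + 44)*cos(a)/(sin(a)^3 - 13*sin(a)^2 + 44*sin(a) - 32)^2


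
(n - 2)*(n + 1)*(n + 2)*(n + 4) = n^4 + 5*n^3 - 20*n - 16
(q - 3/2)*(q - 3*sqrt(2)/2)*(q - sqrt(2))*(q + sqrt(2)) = q^4 - 3*sqrt(2)*q^3/2 - 3*q^3/2 - 2*q^2 + 9*sqrt(2)*q^2/4 + 3*q + 3*sqrt(2)*q - 9*sqrt(2)/2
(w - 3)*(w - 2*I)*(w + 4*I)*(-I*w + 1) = -I*w^4 + 3*w^3 + 3*I*w^3 - 9*w^2 - 6*I*w^2 + 8*w + 18*I*w - 24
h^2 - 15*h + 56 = (h - 8)*(h - 7)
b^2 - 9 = (b - 3)*(b + 3)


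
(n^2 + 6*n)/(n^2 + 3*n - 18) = n/(n - 3)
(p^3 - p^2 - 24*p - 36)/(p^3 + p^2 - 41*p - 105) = (p^2 - 4*p - 12)/(p^2 - 2*p - 35)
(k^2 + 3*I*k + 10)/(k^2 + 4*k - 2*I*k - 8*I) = (k + 5*I)/(k + 4)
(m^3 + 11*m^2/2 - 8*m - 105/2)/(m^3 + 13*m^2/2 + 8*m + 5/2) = (2*m^2 + m - 21)/(2*m^2 + 3*m + 1)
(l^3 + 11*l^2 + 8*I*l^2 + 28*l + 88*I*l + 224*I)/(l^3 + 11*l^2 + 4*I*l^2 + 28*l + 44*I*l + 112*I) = (l + 8*I)/(l + 4*I)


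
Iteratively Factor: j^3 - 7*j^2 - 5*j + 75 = (j - 5)*(j^2 - 2*j - 15) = (j - 5)^2*(j + 3)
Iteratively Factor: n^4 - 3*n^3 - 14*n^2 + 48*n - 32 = (n + 4)*(n^3 - 7*n^2 + 14*n - 8) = (n - 2)*(n + 4)*(n^2 - 5*n + 4) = (n - 2)*(n - 1)*(n + 4)*(n - 4)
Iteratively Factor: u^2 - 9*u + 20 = (u - 4)*(u - 5)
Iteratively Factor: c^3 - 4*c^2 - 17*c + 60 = (c - 3)*(c^2 - c - 20) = (c - 3)*(c + 4)*(c - 5)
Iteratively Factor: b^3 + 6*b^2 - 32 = (b - 2)*(b^2 + 8*b + 16) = (b - 2)*(b + 4)*(b + 4)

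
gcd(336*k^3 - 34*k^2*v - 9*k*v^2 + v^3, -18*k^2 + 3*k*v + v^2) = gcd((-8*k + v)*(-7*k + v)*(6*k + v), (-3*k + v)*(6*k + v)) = 6*k + v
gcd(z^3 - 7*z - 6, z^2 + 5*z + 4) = z + 1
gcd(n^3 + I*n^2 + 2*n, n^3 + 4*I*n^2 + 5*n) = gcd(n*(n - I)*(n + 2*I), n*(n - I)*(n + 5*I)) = n^2 - I*n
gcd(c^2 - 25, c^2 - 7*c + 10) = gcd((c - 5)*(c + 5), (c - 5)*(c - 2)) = c - 5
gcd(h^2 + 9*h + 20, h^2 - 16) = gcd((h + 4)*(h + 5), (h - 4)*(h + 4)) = h + 4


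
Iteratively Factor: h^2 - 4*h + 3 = (h - 1)*(h - 3)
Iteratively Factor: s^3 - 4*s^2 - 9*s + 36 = (s - 4)*(s^2 - 9) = (s - 4)*(s + 3)*(s - 3)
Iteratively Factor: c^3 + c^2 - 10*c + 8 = (c + 4)*(c^2 - 3*c + 2) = (c - 1)*(c + 4)*(c - 2)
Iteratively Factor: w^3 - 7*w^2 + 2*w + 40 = (w + 2)*(w^2 - 9*w + 20) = (w - 4)*(w + 2)*(w - 5)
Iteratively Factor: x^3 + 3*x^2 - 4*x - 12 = (x - 2)*(x^2 + 5*x + 6) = (x - 2)*(x + 3)*(x + 2)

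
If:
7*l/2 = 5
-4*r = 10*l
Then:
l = 10/7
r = -25/7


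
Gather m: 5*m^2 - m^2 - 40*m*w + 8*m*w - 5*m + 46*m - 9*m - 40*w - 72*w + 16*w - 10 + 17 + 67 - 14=4*m^2 + m*(32 - 32*w) - 96*w + 60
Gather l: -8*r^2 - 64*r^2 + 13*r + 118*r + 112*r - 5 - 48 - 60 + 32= -72*r^2 + 243*r - 81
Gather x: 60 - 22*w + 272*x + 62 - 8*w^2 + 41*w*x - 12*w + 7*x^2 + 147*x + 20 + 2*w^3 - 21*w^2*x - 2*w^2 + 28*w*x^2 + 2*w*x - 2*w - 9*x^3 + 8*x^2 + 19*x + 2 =2*w^3 - 10*w^2 - 36*w - 9*x^3 + x^2*(28*w + 15) + x*(-21*w^2 + 43*w + 438) + 144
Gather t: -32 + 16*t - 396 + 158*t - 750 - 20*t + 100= 154*t - 1078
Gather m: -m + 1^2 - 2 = -m - 1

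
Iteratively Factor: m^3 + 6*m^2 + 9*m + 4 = (m + 1)*(m^2 + 5*m + 4) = (m + 1)^2*(m + 4)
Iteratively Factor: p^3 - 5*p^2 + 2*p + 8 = (p + 1)*(p^2 - 6*p + 8) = (p - 2)*(p + 1)*(p - 4)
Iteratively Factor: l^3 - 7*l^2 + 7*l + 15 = (l - 5)*(l^2 - 2*l - 3) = (l - 5)*(l - 3)*(l + 1)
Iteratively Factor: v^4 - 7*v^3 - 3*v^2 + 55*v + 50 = (v + 1)*(v^3 - 8*v^2 + 5*v + 50) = (v + 1)*(v + 2)*(v^2 - 10*v + 25) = (v - 5)*(v + 1)*(v + 2)*(v - 5)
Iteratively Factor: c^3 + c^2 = (c)*(c^2 + c) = c*(c + 1)*(c)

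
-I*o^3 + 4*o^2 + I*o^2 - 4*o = o*(o + 4*I)*(-I*o + I)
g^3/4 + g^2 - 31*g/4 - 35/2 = (g/4 + 1/2)*(g - 5)*(g + 7)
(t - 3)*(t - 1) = t^2 - 4*t + 3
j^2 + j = j*(j + 1)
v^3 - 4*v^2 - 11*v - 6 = (v - 6)*(v + 1)^2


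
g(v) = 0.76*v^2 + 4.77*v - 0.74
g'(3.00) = 9.33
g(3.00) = 20.41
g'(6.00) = 13.89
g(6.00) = 55.24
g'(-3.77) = -0.96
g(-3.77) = -7.92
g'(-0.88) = 3.43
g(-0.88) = -4.35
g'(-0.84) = 3.49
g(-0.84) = -4.21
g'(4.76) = 12.01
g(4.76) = 39.18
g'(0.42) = 5.41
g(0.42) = 1.40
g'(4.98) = 12.34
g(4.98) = 41.86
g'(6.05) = 13.97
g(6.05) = 55.94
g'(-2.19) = 1.44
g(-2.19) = -7.54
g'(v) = 1.52*v + 4.77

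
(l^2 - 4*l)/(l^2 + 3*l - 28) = l/(l + 7)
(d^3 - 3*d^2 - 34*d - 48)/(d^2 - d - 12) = (d^2 - 6*d - 16)/(d - 4)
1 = 1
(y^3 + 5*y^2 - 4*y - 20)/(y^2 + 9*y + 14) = (y^2 + 3*y - 10)/(y + 7)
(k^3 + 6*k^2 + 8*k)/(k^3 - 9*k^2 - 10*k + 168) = k*(k + 2)/(k^2 - 13*k + 42)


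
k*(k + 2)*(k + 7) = k^3 + 9*k^2 + 14*k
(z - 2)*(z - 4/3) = z^2 - 10*z/3 + 8/3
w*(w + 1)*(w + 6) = w^3 + 7*w^2 + 6*w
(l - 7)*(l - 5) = l^2 - 12*l + 35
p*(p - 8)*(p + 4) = p^3 - 4*p^2 - 32*p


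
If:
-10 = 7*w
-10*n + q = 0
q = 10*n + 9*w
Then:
No Solution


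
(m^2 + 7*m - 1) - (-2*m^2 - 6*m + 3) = 3*m^2 + 13*m - 4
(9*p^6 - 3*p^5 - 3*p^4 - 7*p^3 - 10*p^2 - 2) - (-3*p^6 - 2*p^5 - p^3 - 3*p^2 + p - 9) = 12*p^6 - p^5 - 3*p^4 - 6*p^3 - 7*p^2 - p + 7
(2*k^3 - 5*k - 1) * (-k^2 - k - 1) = -2*k^5 - 2*k^4 + 3*k^3 + 6*k^2 + 6*k + 1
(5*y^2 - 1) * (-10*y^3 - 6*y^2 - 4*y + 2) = -50*y^5 - 30*y^4 - 10*y^3 + 16*y^2 + 4*y - 2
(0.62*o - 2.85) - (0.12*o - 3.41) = 0.5*o + 0.56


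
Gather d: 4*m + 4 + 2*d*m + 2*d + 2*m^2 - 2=d*(2*m + 2) + 2*m^2 + 4*m + 2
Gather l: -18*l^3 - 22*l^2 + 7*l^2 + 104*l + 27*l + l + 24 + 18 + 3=-18*l^3 - 15*l^2 + 132*l + 45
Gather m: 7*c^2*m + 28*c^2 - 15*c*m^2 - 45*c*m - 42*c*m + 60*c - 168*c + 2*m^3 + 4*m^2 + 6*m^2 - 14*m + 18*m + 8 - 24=28*c^2 - 108*c + 2*m^3 + m^2*(10 - 15*c) + m*(7*c^2 - 87*c + 4) - 16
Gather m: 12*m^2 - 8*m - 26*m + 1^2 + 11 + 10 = 12*m^2 - 34*m + 22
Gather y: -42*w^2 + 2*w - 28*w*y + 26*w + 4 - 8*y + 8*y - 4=-42*w^2 - 28*w*y + 28*w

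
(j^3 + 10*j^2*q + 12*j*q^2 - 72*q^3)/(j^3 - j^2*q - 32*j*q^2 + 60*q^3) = (-j - 6*q)/(-j + 5*q)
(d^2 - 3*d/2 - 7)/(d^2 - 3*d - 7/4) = 2*(d + 2)/(2*d + 1)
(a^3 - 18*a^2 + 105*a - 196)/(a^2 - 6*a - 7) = (a^2 - 11*a + 28)/(a + 1)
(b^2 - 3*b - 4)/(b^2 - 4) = (b^2 - 3*b - 4)/(b^2 - 4)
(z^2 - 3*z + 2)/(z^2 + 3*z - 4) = (z - 2)/(z + 4)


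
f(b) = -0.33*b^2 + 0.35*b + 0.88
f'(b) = 0.35 - 0.66*b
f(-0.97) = 0.23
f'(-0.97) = 0.99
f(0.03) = 0.89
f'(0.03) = 0.33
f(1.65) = 0.56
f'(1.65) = -0.74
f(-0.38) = 0.70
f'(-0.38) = 0.60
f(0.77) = 0.95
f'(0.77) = -0.16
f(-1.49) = -0.37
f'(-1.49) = 1.33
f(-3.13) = -3.45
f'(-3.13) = 2.42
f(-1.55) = -0.46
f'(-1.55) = 1.37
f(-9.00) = -29.00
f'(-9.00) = 6.29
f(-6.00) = -13.10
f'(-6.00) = 4.31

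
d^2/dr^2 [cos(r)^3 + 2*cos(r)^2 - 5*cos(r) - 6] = 17*cos(r)/4 - 4*cos(2*r) - 9*cos(3*r)/4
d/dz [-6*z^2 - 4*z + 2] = -12*z - 4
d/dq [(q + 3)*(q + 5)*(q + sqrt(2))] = 3*q^2 + 2*sqrt(2)*q + 16*q + 8*sqrt(2) + 15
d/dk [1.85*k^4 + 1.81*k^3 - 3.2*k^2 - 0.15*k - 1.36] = 7.4*k^3 + 5.43*k^2 - 6.4*k - 0.15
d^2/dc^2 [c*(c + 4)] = 2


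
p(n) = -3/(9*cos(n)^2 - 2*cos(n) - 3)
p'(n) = -3*(18*sin(n)*cos(n) - 2*sin(n))/(9*cos(n)^2 - 2*cos(n) - 3)^2 = 6*(1 - 9*cos(n))*sin(n)/(-9*cos(n)^2 + 2*cos(n) + 3)^2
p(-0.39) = -1.05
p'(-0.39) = 2.06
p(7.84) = 0.99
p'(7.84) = 0.57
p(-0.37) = -1.01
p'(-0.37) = 1.83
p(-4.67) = 1.03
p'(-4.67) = 0.99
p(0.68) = -3.38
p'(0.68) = -28.80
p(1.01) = 1.98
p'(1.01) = -8.35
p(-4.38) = 2.16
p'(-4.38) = 11.57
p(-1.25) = 1.10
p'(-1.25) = 1.40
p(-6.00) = -0.89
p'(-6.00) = -1.12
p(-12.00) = -1.74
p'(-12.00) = -7.17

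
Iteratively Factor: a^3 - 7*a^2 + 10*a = (a - 2)*(a^2 - 5*a) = a*(a - 2)*(a - 5)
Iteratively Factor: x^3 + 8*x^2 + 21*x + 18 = (x + 2)*(x^2 + 6*x + 9) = (x + 2)*(x + 3)*(x + 3)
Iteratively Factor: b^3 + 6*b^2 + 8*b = (b + 2)*(b^2 + 4*b) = b*(b + 2)*(b + 4)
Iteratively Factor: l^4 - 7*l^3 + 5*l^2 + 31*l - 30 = (l - 5)*(l^3 - 2*l^2 - 5*l + 6) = (l - 5)*(l + 2)*(l^2 - 4*l + 3) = (l - 5)*(l - 1)*(l + 2)*(l - 3)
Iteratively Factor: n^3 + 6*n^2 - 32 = (n + 4)*(n^2 + 2*n - 8) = (n + 4)^2*(n - 2)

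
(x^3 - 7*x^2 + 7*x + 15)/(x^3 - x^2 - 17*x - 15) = (x - 3)/(x + 3)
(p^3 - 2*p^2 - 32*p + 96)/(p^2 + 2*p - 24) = p - 4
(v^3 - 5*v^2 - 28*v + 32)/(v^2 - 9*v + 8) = v + 4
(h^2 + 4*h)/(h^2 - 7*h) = (h + 4)/(h - 7)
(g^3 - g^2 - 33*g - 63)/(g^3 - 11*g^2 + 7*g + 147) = (g + 3)/(g - 7)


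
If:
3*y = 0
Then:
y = 0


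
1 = 1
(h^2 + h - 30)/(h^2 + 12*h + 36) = (h - 5)/(h + 6)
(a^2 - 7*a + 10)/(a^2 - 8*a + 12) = (a - 5)/(a - 6)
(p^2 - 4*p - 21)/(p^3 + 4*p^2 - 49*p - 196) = (p + 3)/(p^2 + 11*p + 28)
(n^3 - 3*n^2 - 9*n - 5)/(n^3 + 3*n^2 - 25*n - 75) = (n^2 + 2*n + 1)/(n^2 + 8*n + 15)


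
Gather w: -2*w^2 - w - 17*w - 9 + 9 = -2*w^2 - 18*w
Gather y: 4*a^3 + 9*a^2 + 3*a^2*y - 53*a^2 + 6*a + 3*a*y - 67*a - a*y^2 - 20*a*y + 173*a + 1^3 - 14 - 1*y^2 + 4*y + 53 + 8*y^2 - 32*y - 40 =4*a^3 - 44*a^2 + 112*a + y^2*(7 - a) + y*(3*a^2 - 17*a - 28)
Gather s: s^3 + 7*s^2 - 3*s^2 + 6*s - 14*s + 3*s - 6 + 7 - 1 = s^3 + 4*s^2 - 5*s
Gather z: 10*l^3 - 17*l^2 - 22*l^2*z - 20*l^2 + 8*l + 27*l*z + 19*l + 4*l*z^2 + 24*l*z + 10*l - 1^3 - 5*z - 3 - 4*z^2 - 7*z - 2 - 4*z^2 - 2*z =10*l^3 - 37*l^2 + 37*l + z^2*(4*l - 8) + z*(-22*l^2 + 51*l - 14) - 6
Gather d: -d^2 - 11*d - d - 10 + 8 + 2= -d^2 - 12*d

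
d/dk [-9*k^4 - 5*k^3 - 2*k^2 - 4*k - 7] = -36*k^3 - 15*k^2 - 4*k - 4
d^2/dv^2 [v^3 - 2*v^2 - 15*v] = 6*v - 4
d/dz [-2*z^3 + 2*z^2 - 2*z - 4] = -6*z^2 + 4*z - 2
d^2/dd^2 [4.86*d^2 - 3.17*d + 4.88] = 9.72000000000000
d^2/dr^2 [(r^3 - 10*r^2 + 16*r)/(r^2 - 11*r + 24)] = 6/(r^3 - 9*r^2 + 27*r - 27)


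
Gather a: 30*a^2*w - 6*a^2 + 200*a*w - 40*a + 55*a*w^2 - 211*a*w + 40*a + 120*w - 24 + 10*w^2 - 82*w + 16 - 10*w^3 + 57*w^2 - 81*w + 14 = a^2*(30*w - 6) + a*(55*w^2 - 11*w) - 10*w^3 + 67*w^2 - 43*w + 6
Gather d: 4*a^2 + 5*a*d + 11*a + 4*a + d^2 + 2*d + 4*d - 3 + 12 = 4*a^2 + 15*a + d^2 + d*(5*a + 6) + 9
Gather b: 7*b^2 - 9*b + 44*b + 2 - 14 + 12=7*b^2 + 35*b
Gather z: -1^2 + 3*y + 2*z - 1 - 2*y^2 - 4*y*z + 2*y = -2*y^2 + 5*y + z*(2 - 4*y) - 2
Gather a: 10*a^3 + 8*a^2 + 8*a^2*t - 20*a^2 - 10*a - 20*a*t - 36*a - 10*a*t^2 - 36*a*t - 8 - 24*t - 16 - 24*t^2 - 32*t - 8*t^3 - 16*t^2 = 10*a^3 + a^2*(8*t - 12) + a*(-10*t^2 - 56*t - 46) - 8*t^3 - 40*t^2 - 56*t - 24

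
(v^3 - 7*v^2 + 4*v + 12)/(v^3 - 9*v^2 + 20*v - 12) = (v + 1)/(v - 1)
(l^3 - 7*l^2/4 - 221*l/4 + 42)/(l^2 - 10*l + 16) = (4*l^2 + 25*l - 21)/(4*(l - 2))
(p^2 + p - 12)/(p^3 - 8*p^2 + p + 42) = (p + 4)/(p^2 - 5*p - 14)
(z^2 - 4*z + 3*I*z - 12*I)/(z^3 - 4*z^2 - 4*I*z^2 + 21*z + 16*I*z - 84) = 1/(z - 7*I)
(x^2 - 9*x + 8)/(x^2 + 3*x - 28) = (x^2 - 9*x + 8)/(x^2 + 3*x - 28)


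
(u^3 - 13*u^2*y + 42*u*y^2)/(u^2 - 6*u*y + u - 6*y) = u*(u - 7*y)/(u + 1)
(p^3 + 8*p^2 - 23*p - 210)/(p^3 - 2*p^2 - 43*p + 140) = (p + 6)/(p - 4)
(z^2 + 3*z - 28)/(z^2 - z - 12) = (z + 7)/(z + 3)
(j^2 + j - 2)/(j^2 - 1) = (j + 2)/(j + 1)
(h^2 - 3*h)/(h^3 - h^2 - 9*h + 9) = h/(h^2 + 2*h - 3)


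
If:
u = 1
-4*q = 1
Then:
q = -1/4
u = 1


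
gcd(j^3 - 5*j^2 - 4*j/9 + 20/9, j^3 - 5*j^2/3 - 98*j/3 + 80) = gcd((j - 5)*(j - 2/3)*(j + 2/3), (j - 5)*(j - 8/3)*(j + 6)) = j - 5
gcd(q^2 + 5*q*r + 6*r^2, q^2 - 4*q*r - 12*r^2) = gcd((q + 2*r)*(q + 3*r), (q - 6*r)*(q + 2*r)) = q + 2*r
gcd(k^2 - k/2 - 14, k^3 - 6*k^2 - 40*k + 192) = k - 4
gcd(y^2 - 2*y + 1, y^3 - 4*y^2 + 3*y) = y - 1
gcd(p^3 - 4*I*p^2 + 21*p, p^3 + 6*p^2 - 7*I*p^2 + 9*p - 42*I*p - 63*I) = p - 7*I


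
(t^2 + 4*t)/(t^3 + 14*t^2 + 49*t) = (t + 4)/(t^2 + 14*t + 49)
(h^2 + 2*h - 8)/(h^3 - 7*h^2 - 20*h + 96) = (h - 2)/(h^2 - 11*h + 24)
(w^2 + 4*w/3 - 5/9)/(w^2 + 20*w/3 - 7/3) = (w + 5/3)/(w + 7)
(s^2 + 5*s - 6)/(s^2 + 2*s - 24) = (s - 1)/(s - 4)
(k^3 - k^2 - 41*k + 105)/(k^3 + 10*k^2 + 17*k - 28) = (k^2 - 8*k + 15)/(k^2 + 3*k - 4)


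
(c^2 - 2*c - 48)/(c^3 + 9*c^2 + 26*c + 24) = (c^2 - 2*c - 48)/(c^3 + 9*c^2 + 26*c + 24)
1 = 1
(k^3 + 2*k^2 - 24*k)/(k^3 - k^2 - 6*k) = (-k^2 - 2*k + 24)/(-k^2 + k + 6)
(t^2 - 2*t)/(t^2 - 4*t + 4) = t/(t - 2)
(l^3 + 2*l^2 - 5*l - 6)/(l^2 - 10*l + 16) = (l^2 + 4*l + 3)/(l - 8)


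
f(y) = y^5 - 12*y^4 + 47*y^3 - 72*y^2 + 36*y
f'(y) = 5*y^4 - 48*y^3 + 141*y^2 - 144*y + 36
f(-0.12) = -5.44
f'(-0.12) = 55.39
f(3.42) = -12.73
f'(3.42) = -43.34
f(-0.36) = -24.69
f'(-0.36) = 108.44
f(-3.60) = -5875.75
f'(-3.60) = 5461.06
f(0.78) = 2.43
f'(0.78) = -11.46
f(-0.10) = -4.37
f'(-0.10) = 51.86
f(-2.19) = -1244.23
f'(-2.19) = 1646.79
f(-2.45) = -1732.20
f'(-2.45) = 2121.20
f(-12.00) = -589680.00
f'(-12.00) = 208692.00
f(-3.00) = -3240.00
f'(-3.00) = 3438.00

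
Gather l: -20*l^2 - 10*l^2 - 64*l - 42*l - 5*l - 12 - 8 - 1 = -30*l^2 - 111*l - 21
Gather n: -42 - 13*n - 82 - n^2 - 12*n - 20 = -n^2 - 25*n - 144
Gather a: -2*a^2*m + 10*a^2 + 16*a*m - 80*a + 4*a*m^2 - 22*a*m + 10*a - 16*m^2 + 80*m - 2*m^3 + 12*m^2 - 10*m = a^2*(10 - 2*m) + a*(4*m^2 - 6*m - 70) - 2*m^3 - 4*m^2 + 70*m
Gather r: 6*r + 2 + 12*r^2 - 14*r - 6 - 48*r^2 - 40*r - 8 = -36*r^2 - 48*r - 12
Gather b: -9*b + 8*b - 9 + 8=-b - 1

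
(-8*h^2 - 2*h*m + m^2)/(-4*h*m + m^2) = (2*h + m)/m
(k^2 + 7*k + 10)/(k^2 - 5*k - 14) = (k + 5)/(k - 7)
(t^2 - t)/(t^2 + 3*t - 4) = t/(t + 4)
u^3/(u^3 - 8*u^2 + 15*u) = u^2/(u^2 - 8*u + 15)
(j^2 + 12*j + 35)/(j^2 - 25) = (j + 7)/(j - 5)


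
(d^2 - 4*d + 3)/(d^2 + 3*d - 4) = (d - 3)/(d + 4)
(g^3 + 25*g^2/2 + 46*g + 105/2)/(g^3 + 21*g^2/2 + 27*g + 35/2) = (g + 3)/(g + 1)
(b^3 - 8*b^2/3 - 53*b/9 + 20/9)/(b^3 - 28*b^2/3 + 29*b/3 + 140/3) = (b - 1/3)/(b - 7)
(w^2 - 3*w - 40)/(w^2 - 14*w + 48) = (w + 5)/(w - 6)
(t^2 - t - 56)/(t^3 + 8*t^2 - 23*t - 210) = (t - 8)/(t^2 + t - 30)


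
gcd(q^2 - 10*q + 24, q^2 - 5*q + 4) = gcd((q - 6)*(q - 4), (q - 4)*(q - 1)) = q - 4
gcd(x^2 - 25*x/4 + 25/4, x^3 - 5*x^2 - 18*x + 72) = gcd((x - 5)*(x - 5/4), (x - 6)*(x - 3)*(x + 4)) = 1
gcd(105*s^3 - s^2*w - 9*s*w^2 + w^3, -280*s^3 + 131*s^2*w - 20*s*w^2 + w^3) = 35*s^2 - 12*s*w + w^2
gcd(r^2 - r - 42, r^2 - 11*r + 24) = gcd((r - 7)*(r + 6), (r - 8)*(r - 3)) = 1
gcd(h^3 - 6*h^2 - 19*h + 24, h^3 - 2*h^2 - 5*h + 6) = h - 1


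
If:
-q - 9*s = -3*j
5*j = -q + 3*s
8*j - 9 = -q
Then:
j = 9/5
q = -27/5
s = 6/5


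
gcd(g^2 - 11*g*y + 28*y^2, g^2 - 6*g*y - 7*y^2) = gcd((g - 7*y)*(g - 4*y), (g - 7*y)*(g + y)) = -g + 7*y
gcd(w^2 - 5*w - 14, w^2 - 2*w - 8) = w + 2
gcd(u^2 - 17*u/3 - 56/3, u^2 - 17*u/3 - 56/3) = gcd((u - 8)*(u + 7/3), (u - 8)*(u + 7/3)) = u^2 - 17*u/3 - 56/3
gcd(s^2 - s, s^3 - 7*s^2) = s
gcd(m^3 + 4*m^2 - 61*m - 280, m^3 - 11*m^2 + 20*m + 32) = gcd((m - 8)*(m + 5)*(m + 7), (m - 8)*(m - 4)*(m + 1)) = m - 8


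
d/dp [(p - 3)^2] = 2*p - 6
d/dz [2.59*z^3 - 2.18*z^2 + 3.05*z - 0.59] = 7.77*z^2 - 4.36*z + 3.05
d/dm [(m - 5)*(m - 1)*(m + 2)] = 3*m^2 - 8*m - 7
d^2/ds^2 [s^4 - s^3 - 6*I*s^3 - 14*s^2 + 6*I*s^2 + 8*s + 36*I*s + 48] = 12*s^2 + s*(-6 - 36*I) - 28 + 12*I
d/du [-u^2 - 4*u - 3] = -2*u - 4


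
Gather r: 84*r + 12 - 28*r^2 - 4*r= -28*r^2 + 80*r + 12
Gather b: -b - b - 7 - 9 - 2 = -2*b - 18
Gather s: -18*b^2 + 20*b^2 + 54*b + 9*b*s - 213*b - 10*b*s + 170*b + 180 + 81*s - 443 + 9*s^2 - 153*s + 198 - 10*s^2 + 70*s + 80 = 2*b^2 + 11*b - s^2 + s*(-b - 2) + 15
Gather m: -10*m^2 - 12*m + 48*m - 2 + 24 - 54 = -10*m^2 + 36*m - 32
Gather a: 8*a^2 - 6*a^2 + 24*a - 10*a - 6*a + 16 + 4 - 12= 2*a^2 + 8*a + 8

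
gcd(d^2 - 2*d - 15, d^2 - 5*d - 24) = d + 3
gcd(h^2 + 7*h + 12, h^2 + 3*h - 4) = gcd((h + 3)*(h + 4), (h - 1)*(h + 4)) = h + 4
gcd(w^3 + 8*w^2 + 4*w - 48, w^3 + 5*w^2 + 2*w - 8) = w + 4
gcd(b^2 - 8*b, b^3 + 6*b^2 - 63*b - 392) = b - 8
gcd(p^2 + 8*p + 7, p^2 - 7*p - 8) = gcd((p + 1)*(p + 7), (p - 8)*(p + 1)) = p + 1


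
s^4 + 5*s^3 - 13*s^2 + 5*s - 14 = (s - 2)*(s + 7)*(s - I)*(s + I)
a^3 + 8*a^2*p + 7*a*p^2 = a*(a + p)*(a + 7*p)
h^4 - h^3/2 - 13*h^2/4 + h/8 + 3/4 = (h - 2)*(h - 1/2)*(h + 1/2)*(h + 3/2)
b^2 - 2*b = b*(b - 2)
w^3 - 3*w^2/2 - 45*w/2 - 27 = (w - 6)*(w + 3/2)*(w + 3)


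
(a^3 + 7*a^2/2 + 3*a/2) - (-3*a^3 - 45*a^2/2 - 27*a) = 4*a^3 + 26*a^2 + 57*a/2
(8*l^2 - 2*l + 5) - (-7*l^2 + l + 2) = 15*l^2 - 3*l + 3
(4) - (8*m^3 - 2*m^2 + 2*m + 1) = -8*m^3 + 2*m^2 - 2*m + 3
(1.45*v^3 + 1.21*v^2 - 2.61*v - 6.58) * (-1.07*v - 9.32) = -1.5515*v^4 - 14.8087*v^3 - 8.4845*v^2 + 31.3658*v + 61.3256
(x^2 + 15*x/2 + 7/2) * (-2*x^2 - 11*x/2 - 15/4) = -2*x^4 - 41*x^3/2 - 52*x^2 - 379*x/8 - 105/8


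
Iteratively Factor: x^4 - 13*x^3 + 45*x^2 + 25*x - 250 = (x - 5)*(x^3 - 8*x^2 + 5*x + 50) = (x - 5)^2*(x^2 - 3*x - 10) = (x - 5)^3*(x + 2)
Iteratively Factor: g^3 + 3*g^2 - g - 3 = (g - 1)*(g^2 + 4*g + 3) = (g - 1)*(g + 3)*(g + 1)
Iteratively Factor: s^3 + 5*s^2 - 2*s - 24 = (s + 4)*(s^2 + s - 6) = (s - 2)*(s + 4)*(s + 3)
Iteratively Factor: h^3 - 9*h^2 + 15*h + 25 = (h - 5)*(h^2 - 4*h - 5) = (h - 5)^2*(h + 1)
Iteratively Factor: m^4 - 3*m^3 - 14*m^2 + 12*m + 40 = (m - 2)*(m^3 - m^2 - 16*m - 20) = (m - 2)*(m + 2)*(m^2 - 3*m - 10) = (m - 2)*(m + 2)^2*(m - 5)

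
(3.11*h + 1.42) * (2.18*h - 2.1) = 6.7798*h^2 - 3.4354*h - 2.982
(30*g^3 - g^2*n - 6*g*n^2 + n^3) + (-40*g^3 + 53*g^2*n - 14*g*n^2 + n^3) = -10*g^3 + 52*g^2*n - 20*g*n^2 + 2*n^3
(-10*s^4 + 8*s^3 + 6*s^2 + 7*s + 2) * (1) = -10*s^4 + 8*s^3 + 6*s^2 + 7*s + 2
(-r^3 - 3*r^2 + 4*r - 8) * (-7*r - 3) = 7*r^4 + 24*r^3 - 19*r^2 + 44*r + 24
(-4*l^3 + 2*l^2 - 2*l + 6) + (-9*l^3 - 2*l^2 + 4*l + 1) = -13*l^3 + 2*l + 7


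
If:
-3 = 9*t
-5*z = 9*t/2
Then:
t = -1/3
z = 3/10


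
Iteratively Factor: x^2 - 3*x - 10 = (x - 5)*(x + 2)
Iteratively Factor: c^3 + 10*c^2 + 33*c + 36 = (c + 4)*(c^2 + 6*c + 9) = (c + 3)*(c + 4)*(c + 3)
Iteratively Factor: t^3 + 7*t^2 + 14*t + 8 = (t + 2)*(t^2 + 5*t + 4) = (t + 1)*(t + 2)*(t + 4)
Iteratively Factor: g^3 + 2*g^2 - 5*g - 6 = (g + 1)*(g^2 + g - 6) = (g + 1)*(g + 3)*(g - 2)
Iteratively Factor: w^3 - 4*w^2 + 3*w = (w - 1)*(w^2 - 3*w) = (w - 3)*(w - 1)*(w)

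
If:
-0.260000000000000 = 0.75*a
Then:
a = -0.35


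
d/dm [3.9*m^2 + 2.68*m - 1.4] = 7.8*m + 2.68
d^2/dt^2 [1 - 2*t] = 0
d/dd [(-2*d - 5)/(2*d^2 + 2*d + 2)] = (-d^2 - d + (2*d + 1)*(2*d + 5)/2 - 1)/(d^2 + d + 1)^2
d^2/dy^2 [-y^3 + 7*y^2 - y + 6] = 14 - 6*y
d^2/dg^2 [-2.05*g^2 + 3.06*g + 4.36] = -4.10000000000000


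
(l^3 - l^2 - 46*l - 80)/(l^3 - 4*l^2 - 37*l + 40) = (l + 2)/(l - 1)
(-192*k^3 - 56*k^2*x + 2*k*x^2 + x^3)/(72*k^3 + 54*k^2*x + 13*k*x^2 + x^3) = (-8*k + x)/(3*k + x)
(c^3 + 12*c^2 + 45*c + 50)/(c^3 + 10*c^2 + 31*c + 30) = (c + 5)/(c + 3)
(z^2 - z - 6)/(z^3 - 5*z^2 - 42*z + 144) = (z + 2)/(z^2 - 2*z - 48)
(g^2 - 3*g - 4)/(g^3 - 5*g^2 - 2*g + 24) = (g + 1)/(g^2 - g - 6)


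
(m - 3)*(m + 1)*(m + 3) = m^3 + m^2 - 9*m - 9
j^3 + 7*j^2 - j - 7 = (j - 1)*(j + 1)*(j + 7)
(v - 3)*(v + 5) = v^2 + 2*v - 15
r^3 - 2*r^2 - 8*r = r*(r - 4)*(r + 2)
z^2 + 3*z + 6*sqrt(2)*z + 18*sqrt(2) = (z + 3)*(z + 6*sqrt(2))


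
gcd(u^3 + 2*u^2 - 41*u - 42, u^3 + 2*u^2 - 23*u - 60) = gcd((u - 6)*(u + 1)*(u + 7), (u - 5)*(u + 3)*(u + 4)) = 1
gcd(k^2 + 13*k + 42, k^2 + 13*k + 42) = k^2 + 13*k + 42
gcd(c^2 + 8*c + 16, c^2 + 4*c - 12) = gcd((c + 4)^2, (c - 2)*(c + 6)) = 1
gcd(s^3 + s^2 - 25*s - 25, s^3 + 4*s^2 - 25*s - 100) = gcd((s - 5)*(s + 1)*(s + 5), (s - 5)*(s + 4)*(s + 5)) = s^2 - 25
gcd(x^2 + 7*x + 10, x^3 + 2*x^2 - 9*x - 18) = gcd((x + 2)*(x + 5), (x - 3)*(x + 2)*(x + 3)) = x + 2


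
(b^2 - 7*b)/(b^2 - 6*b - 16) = b*(7 - b)/(-b^2 + 6*b + 16)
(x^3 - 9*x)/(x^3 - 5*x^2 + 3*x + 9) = x*(x + 3)/(x^2 - 2*x - 3)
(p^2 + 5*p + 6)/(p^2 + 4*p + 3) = (p + 2)/(p + 1)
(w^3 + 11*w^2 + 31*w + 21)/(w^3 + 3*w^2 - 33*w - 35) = (w + 3)/(w - 5)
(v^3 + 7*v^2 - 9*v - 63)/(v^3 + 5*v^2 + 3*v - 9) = (v^2 + 4*v - 21)/(v^2 + 2*v - 3)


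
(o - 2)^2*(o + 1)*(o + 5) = o^4 + 2*o^3 - 15*o^2 + 4*o + 20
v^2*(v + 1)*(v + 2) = v^4 + 3*v^3 + 2*v^2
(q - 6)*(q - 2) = q^2 - 8*q + 12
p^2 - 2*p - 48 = (p - 8)*(p + 6)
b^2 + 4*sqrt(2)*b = b*(b + 4*sqrt(2))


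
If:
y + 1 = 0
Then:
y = -1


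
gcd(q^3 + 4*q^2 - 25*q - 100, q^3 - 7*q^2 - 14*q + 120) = q^2 - q - 20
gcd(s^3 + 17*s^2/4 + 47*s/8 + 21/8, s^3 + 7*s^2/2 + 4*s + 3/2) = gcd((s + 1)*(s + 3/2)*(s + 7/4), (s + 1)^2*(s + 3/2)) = s^2 + 5*s/2 + 3/2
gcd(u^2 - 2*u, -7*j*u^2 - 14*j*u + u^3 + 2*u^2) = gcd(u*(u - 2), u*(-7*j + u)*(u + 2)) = u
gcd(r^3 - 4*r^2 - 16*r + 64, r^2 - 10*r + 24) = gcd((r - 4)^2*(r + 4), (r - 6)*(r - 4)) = r - 4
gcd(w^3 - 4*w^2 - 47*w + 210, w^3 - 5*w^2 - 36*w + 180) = w^2 - 11*w + 30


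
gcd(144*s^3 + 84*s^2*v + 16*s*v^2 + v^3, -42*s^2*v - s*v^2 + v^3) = 6*s + v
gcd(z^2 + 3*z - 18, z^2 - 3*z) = z - 3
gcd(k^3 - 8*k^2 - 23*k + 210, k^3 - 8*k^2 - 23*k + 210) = k^3 - 8*k^2 - 23*k + 210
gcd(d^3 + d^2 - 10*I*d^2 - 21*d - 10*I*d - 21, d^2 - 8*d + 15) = 1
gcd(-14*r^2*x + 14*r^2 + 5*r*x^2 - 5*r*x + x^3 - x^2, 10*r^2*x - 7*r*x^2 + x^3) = -2*r + x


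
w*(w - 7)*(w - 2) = w^3 - 9*w^2 + 14*w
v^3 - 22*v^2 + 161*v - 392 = (v - 8)*(v - 7)^2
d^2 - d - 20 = (d - 5)*(d + 4)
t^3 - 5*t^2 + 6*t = t*(t - 3)*(t - 2)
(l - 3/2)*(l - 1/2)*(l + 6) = l^3 + 4*l^2 - 45*l/4 + 9/2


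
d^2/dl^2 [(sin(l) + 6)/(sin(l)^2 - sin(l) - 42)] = (-7*sin(l) + cos(l)^2 + 1)/(sin(l) - 7)^3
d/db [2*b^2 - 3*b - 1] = 4*b - 3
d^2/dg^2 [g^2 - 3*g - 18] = 2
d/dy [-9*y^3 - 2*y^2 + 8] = y*(-27*y - 4)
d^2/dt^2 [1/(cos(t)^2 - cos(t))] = (-(1 - cos(2*t))^2 - 15*cos(t)/4 - 3*cos(2*t)/2 + 3*cos(3*t)/4 + 9/2)/((cos(t) - 1)^3*cos(t)^3)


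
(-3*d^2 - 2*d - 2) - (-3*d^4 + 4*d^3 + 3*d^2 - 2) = 3*d^4 - 4*d^3 - 6*d^2 - 2*d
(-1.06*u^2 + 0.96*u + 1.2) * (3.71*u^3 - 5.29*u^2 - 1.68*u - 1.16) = -3.9326*u^5 + 9.169*u^4 + 1.1544*u^3 - 6.7312*u^2 - 3.1296*u - 1.392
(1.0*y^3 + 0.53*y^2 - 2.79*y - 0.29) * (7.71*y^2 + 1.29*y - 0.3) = 7.71*y^5 + 5.3763*y^4 - 21.1272*y^3 - 5.994*y^2 + 0.4629*y + 0.087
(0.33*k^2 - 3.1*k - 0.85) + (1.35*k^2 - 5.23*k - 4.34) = 1.68*k^2 - 8.33*k - 5.19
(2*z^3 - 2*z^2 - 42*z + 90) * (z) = 2*z^4 - 2*z^3 - 42*z^2 + 90*z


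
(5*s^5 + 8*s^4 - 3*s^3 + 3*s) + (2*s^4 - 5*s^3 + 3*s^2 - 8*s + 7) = 5*s^5 + 10*s^4 - 8*s^3 + 3*s^2 - 5*s + 7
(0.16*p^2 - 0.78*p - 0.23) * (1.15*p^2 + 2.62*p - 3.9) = 0.184*p^4 - 0.4778*p^3 - 2.9321*p^2 + 2.4394*p + 0.897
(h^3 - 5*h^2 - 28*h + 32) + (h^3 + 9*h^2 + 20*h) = 2*h^3 + 4*h^2 - 8*h + 32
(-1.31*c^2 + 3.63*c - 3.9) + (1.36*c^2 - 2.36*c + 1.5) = 0.05*c^2 + 1.27*c - 2.4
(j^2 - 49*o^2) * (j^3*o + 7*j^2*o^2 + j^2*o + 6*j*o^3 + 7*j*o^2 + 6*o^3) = j^5*o + 7*j^4*o^2 + j^4*o - 43*j^3*o^3 + 7*j^3*o^2 - 343*j^2*o^4 - 43*j^2*o^3 - 294*j*o^5 - 343*j*o^4 - 294*o^5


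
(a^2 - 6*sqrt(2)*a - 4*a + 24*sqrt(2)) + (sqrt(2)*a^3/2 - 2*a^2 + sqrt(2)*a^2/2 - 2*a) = sqrt(2)*a^3/2 - a^2 + sqrt(2)*a^2/2 - 6*sqrt(2)*a - 6*a + 24*sqrt(2)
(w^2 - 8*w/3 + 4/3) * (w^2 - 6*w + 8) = w^4 - 26*w^3/3 + 76*w^2/3 - 88*w/3 + 32/3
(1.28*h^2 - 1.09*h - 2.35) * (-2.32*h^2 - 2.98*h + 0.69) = -2.9696*h^4 - 1.2856*h^3 + 9.5834*h^2 + 6.2509*h - 1.6215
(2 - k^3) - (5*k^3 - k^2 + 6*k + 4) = -6*k^3 + k^2 - 6*k - 2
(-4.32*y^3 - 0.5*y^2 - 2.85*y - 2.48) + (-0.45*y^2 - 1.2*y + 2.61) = -4.32*y^3 - 0.95*y^2 - 4.05*y + 0.13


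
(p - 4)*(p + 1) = p^2 - 3*p - 4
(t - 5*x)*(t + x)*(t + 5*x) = t^3 + t^2*x - 25*t*x^2 - 25*x^3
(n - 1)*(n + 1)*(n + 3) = n^3 + 3*n^2 - n - 3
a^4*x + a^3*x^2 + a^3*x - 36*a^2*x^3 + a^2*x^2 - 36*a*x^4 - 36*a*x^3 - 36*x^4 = (a - 6*x)*(a + x)*(a + 6*x)*(a*x + x)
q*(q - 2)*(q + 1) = q^3 - q^2 - 2*q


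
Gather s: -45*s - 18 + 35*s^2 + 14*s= 35*s^2 - 31*s - 18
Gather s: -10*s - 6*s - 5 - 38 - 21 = -16*s - 64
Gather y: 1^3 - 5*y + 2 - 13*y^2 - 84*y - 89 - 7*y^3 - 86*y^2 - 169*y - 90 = -7*y^3 - 99*y^2 - 258*y - 176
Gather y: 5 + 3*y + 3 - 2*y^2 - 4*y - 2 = -2*y^2 - y + 6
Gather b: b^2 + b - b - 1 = b^2 - 1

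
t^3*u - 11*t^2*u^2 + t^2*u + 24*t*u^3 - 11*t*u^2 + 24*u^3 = (t - 8*u)*(t - 3*u)*(t*u + u)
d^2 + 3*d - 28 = (d - 4)*(d + 7)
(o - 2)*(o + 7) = o^2 + 5*o - 14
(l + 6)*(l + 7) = l^2 + 13*l + 42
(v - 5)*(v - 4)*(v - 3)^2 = v^4 - 15*v^3 + 83*v^2 - 201*v + 180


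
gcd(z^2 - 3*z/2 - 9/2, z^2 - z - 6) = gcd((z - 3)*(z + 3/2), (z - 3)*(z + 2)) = z - 3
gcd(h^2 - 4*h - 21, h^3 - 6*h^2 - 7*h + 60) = h + 3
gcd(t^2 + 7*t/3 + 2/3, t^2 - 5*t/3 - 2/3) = t + 1/3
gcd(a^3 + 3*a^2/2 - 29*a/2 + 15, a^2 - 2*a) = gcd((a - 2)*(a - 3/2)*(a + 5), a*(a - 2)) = a - 2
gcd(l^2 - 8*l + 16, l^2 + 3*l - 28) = l - 4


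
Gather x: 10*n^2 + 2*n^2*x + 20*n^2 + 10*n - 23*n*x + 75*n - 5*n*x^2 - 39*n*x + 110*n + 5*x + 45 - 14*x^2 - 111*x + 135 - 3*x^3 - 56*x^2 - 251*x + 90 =30*n^2 + 195*n - 3*x^3 + x^2*(-5*n - 70) + x*(2*n^2 - 62*n - 357) + 270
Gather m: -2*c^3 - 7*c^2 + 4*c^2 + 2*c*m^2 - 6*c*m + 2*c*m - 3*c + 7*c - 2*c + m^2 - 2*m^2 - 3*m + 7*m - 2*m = -2*c^3 - 3*c^2 + 2*c + m^2*(2*c - 1) + m*(2 - 4*c)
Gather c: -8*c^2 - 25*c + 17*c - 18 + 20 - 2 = -8*c^2 - 8*c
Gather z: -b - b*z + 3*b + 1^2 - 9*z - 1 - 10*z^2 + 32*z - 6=2*b - 10*z^2 + z*(23 - b) - 6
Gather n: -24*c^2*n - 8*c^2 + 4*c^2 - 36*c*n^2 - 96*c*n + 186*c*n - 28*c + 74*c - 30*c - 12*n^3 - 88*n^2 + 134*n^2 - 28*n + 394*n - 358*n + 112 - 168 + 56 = -4*c^2 + 16*c - 12*n^3 + n^2*(46 - 36*c) + n*(-24*c^2 + 90*c + 8)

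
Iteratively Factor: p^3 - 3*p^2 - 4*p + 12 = (p - 3)*(p^2 - 4) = (p - 3)*(p - 2)*(p + 2)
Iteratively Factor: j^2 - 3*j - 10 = (j + 2)*(j - 5)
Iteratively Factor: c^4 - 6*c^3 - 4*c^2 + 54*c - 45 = (c + 3)*(c^3 - 9*c^2 + 23*c - 15) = (c - 3)*(c + 3)*(c^2 - 6*c + 5) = (c - 3)*(c - 1)*(c + 3)*(c - 5)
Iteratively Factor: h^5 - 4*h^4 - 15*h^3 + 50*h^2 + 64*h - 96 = (h - 1)*(h^4 - 3*h^3 - 18*h^2 + 32*h + 96) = (h - 1)*(h + 2)*(h^3 - 5*h^2 - 8*h + 48) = (h - 4)*(h - 1)*(h + 2)*(h^2 - h - 12) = (h - 4)^2*(h - 1)*(h + 2)*(h + 3)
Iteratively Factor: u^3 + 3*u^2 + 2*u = (u + 1)*(u^2 + 2*u) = u*(u + 1)*(u + 2)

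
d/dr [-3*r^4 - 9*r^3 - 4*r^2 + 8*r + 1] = -12*r^3 - 27*r^2 - 8*r + 8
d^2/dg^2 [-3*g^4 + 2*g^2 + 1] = 4 - 36*g^2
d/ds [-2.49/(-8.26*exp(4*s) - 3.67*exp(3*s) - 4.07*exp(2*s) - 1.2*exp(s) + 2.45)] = (-82.2696*exp(3*s) - 27.4149*exp(2*s) - 20.2686*exp(s) - 2.988)*exp(s)/(8.26*exp(4*s) + 3.67*exp(3*s) + 4.07*exp(2*s) + 1.2*exp(s) - 2.45)^2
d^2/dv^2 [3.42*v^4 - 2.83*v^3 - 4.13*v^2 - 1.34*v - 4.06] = 41.04*v^2 - 16.98*v - 8.26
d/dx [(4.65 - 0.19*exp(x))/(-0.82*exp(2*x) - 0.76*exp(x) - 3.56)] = (-0.1558*exp(2*x) + 7.626*exp(x) + 4.2104)*exp(x)/(0.6724*exp(4*x) + 1.2464*exp(3*x) + 6.416*exp(2*x) + 5.4112*exp(x) + 12.6736)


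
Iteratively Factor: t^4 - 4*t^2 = (t - 2)*(t^3 + 2*t^2) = (t - 2)*(t + 2)*(t^2) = t*(t - 2)*(t + 2)*(t)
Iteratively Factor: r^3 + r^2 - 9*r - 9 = (r - 3)*(r^2 + 4*r + 3) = (r - 3)*(r + 1)*(r + 3)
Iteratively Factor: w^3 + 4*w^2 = (w)*(w^2 + 4*w) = w*(w + 4)*(w)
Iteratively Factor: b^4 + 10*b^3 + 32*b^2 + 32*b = (b + 2)*(b^3 + 8*b^2 + 16*b) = b*(b + 2)*(b^2 + 8*b + 16) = b*(b + 2)*(b + 4)*(b + 4)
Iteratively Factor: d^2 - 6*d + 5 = (d - 1)*(d - 5)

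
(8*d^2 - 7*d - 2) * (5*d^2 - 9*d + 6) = 40*d^4 - 107*d^3 + 101*d^2 - 24*d - 12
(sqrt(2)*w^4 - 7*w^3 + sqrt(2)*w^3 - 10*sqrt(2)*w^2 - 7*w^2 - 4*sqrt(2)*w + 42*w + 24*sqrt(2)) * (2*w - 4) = 2*sqrt(2)*w^5 - 14*w^4 - 2*sqrt(2)*w^4 - 24*sqrt(2)*w^3 + 14*w^3 + 32*sqrt(2)*w^2 + 112*w^2 - 168*w + 64*sqrt(2)*w - 96*sqrt(2)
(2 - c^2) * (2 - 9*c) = 9*c^3 - 2*c^2 - 18*c + 4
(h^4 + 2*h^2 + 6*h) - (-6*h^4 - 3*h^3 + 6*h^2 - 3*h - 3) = 7*h^4 + 3*h^3 - 4*h^2 + 9*h + 3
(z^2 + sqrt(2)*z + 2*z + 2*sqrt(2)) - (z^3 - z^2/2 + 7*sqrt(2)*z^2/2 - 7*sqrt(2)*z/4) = -z^3 - 7*sqrt(2)*z^2/2 + 3*z^2/2 + 2*z + 11*sqrt(2)*z/4 + 2*sqrt(2)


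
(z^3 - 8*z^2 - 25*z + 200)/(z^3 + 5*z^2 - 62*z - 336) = (z^2 - 25)/(z^2 + 13*z + 42)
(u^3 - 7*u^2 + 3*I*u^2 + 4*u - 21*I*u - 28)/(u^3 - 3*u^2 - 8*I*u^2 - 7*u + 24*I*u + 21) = (u^2 + u*(-7 + 4*I) - 28*I)/(u^2 - u*(3 + 7*I) + 21*I)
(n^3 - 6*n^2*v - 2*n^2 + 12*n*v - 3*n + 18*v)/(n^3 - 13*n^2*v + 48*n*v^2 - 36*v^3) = (n^2 - 2*n - 3)/(n^2 - 7*n*v + 6*v^2)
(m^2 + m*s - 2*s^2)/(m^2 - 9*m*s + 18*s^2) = (m^2 + m*s - 2*s^2)/(m^2 - 9*m*s + 18*s^2)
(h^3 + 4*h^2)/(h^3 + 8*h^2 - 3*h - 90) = h^2*(h + 4)/(h^3 + 8*h^2 - 3*h - 90)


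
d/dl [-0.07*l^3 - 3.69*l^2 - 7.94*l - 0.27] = -0.21*l^2 - 7.38*l - 7.94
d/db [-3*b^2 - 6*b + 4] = -6*b - 6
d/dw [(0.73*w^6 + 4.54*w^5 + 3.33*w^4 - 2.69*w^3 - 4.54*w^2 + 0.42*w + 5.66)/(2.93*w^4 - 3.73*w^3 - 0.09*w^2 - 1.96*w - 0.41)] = (4.2778*w^9 + 5.13349999999999*w^8 - 34.1312*w^7 - 12.919*w^6 - 11.3844*w^5 - 49.2713*w^4 - 58.1184*w^3 + 75.5803*w^2 + 4.7416*w + 10.9214)/(8.5849*w^8 - 21.8578*w^7 + 13.3855*w^6 - 10.8142*w^5 + 12.2271*w^4 + 3.4114*w^3 + 3.9154*w^2 + 1.6072*w + 0.1681)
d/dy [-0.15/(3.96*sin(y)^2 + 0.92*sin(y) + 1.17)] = (1.188*sin(y) + 0.138)*cos(y)/(3.96*sin(y)^2 + 0.92*sin(y) + 1.17)^2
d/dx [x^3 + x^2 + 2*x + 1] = 3*x^2 + 2*x + 2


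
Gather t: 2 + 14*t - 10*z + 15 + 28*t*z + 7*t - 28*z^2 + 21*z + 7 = t*(28*z + 21) - 28*z^2 + 11*z + 24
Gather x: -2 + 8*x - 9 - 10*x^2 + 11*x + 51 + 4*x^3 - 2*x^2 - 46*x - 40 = 4*x^3 - 12*x^2 - 27*x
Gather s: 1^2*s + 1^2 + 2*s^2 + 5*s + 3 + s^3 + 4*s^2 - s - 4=s^3 + 6*s^2 + 5*s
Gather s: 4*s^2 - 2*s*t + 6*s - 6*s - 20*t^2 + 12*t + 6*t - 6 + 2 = 4*s^2 - 2*s*t - 20*t^2 + 18*t - 4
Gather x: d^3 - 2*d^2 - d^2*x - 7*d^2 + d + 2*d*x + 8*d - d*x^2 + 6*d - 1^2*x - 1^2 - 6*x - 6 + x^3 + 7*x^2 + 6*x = d^3 - 9*d^2 + 15*d + x^3 + x^2*(7 - d) + x*(-d^2 + 2*d - 1) - 7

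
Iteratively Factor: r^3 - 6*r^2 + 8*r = (r - 4)*(r^2 - 2*r) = (r - 4)*(r - 2)*(r)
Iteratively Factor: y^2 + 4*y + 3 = (y + 1)*(y + 3)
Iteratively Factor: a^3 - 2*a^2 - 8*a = (a)*(a^2 - 2*a - 8) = a*(a - 4)*(a + 2)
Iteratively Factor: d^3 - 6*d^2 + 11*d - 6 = (d - 3)*(d^2 - 3*d + 2) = (d - 3)*(d - 1)*(d - 2)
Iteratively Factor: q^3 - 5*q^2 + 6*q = (q - 3)*(q^2 - 2*q) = (q - 3)*(q - 2)*(q)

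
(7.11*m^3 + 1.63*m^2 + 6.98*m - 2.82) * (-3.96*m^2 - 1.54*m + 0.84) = -28.1556*m^5 - 17.4042*m^4 - 24.1786*m^3 + 1.7872*m^2 + 10.206*m - 2.3688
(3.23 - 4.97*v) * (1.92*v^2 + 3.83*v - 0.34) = -9.5424*v^3 - 12.8335*v^2 + 14.0607*v - 1.0982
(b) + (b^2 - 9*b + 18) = b^2 - 8*b + 18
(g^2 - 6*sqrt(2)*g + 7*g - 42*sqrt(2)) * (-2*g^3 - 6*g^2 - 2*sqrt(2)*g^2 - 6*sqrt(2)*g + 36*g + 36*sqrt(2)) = -2*g^5 - 20*g^4 + 10*sqrt(2)*g^4 + 18*g^3 + 100*sqrt(2)*g^3 + 30*sqrt(2)*g^2 + 492*g^2 - 1260*sqrt(2)*g + 72*g - 3024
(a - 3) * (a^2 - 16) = a^3 - 3*a^2 - 16*a + 48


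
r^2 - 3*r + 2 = (r - 2)*(r - 1)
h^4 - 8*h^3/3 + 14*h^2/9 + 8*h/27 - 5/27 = (h - 5/3)*(h - 1)*(h - 1/3)*(h + 1/3)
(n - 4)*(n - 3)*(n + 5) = n^3 - 2*n^2 - 23*n + 60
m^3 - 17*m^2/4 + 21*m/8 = m*(m - 7/2)*(m - 3/4)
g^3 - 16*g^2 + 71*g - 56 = (g - 8)*(g - 7)*(g - 1)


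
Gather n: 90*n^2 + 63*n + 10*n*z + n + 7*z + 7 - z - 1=90*n^2 + n*(10*z + 64) + 6*z + 6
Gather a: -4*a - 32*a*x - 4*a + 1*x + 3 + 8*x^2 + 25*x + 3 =a*(-32*x - 8) + 8*x^2 + 26*x + 6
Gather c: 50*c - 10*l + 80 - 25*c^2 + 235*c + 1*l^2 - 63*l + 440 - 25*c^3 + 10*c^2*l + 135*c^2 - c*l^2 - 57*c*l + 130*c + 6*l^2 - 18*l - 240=-25*c^3 + c^2*(10*l + 110) + c*(-l^2 - 57*l + 415) + 7*l^2 - 91*l + 280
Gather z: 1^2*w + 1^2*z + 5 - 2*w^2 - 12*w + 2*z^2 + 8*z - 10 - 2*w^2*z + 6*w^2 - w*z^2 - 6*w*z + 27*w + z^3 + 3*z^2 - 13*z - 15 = 4*w^2 + 16*w + z^3 + z^2*(5 - w) + z*(-2*w^2 - 6*w - 4) - 20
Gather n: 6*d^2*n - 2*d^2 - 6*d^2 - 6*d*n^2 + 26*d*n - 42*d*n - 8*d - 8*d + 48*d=-8*d^2 - 6*d*n^2 + 32*d + n*(6*d^2 - 16*d)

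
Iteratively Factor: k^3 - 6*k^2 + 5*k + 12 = (k - 4)*(k^2 - 2*k - 3) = (k - 4)*(k + 1)*(k - 3)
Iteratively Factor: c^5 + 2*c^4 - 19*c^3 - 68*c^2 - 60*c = (c + 2)*(c^4 - 19*c^2 - 30*c) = (c - 5)*(c + 2)*(c^3 + 5*c^2 + 6*c) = (c - 5)*(c + 2)^2*(c^2 + 3*c) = c*(c - 5)*(c + 2)^2*(c + 3)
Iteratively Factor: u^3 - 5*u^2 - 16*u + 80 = (u - 5)*(u^2 - 16) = (u - 5)*(u - 4)*(u + 4)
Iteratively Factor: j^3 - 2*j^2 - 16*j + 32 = (j - 2)*(j^2 - 16) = (j - 4)*(j - 2)*(j + 4)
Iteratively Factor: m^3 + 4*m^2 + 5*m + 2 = (m + 1)*(m^2 + 3*m + 2) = (m + 1)*(m + 2)*(m + 1)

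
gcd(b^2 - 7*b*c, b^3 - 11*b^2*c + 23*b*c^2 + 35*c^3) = b - 7*c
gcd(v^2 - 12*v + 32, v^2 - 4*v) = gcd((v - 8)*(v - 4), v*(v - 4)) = v - 4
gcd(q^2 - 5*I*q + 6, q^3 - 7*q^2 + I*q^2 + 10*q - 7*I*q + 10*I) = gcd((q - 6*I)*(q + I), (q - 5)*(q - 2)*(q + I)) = q + I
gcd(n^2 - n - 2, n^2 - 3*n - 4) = n + 1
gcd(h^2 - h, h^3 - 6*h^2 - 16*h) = h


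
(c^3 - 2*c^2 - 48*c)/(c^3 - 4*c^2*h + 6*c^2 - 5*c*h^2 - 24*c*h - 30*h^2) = c*(c - 8)/(c^2 - 4*c*h - 5*h^2)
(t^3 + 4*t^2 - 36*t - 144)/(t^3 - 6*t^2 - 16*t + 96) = (t + 6)/(t - 4)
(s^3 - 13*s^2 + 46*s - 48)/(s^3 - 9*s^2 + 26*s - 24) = (s - 8)/(s - 4)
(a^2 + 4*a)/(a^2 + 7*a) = (a + 4)/(a + 7)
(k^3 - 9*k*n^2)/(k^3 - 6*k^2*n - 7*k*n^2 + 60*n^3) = k*(k - 3*n)/(k^2 - 9*k*n + 20*n^2)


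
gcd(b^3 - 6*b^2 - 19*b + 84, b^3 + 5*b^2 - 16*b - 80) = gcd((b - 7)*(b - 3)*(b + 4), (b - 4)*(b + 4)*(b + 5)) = b + 4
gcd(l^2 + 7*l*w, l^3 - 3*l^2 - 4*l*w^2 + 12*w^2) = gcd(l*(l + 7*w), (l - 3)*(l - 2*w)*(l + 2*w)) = 1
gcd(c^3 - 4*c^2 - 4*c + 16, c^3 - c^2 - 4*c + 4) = c^2 - 4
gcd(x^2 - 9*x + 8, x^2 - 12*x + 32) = x - 8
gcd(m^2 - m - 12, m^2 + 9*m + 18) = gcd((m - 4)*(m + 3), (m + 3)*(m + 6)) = m + 3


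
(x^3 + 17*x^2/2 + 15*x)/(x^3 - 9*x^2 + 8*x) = (x^2 + 17*x/2 + 15)/(x^2 - 9*x + 8)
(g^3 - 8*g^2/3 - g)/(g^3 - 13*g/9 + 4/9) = 3*g*(3*g^2 - 8*g - 3)/(9*g^3 - 13*g + 4)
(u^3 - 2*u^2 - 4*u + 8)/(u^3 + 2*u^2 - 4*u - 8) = (u - 2)/(u + 2)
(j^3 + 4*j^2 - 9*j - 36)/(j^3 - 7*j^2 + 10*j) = (j^3 + 4*j^2 - 9*j - 36)/(j*(j^2 - 7*j + 10))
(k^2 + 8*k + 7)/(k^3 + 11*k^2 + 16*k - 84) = (k + 1)/(k^2 + 4*k - 12)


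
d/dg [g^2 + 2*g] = 2*g + 2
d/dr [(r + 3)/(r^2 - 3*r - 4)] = (-r^2 - 6*r + 5)/(r^4 - 6*r^3 + r^2 + 24*r + 16)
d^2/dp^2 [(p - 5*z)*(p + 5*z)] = 2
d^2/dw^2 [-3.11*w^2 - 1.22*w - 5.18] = -6.22000000000000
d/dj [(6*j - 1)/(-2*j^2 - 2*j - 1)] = 4*(3*j^2 - j - 2)/(4*j^4 + 8*j^3 + 8*j^2 + 4*j + 1)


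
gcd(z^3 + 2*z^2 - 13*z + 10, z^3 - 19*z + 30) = z^2 + 3*z - 10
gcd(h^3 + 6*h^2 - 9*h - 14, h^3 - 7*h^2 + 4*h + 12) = h^2 - h - 2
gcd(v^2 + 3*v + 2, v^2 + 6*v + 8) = v + 2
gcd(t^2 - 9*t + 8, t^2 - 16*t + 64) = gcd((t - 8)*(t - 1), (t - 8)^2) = t - 8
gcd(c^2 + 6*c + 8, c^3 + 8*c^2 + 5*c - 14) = c + 2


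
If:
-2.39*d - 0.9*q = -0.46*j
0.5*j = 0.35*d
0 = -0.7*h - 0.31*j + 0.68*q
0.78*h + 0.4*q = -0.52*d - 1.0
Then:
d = 0.42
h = -1.07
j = 0.29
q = -0.96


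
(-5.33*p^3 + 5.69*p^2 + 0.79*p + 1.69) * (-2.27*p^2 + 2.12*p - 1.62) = 12.0991*p^5 - 24.2159*p^4 + 18.9041*p^3 - 11.3793*p^2 + 2.303*p - 2.7378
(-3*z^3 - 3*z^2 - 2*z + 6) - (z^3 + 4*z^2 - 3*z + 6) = -4*z^3 - 7*z^2 + z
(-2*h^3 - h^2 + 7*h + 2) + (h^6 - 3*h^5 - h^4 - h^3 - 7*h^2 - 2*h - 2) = h^6 - 3*h^5 - h^4 - 3*h^3 - 8*h^2 + 5*h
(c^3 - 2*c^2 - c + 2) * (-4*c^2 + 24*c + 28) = -4*c^5 + 32*c^4 - 16*c^3 - 88*c^2 + 20*c + 56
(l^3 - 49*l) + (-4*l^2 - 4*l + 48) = l^3 - 4*l^2 - 53*l + 48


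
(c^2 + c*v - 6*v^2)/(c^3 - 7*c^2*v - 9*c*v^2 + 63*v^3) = (c - 2*v)/(c^2 - 10*c*v + 21*v^2)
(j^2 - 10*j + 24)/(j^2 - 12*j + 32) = (j - 6)/(j - 8)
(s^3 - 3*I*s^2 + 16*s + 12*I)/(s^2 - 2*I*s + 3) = (s^2 - 4*I*s + 12)/(s - 3*I)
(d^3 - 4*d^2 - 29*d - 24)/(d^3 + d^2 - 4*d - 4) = (d^2 - 5*d - 24)/(d^2 - 4)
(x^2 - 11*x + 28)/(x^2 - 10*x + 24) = (x - 7)/(x - 6)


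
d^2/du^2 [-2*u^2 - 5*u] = -4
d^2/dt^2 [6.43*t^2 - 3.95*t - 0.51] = 12.8600000000000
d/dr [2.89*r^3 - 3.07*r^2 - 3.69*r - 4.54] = 8.67*r^2 - 6.14*r - 3.69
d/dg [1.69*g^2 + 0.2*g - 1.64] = 3.38*g + 0.2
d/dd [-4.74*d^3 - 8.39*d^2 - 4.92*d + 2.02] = -14.22*d^2 - 16.78*d - 4.92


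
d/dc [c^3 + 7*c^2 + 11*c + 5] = 3*c^2 + 14*c + 11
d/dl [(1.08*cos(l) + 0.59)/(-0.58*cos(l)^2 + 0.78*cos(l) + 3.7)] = (0.6264*sin(l)^2 - 0.6844*cos(l) - 4.1622)*sin(l)/(-0.58*cos(l)^2 + 0.78*cos(l) + 3.7)^2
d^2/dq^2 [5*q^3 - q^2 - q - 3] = 30*q - 2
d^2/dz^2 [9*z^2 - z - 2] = 18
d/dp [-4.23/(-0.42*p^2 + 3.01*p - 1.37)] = (12.7323 - 3.5532*p)/(0.42*p^2 - 3.01*p + 1.37)^2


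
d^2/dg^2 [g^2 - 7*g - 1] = 2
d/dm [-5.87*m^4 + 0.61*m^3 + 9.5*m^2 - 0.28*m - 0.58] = -23.48*m^3 + 1.83*m^2 + 19.0*m - 0.28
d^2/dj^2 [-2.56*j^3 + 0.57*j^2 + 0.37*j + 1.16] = 1.14 - 15.36*j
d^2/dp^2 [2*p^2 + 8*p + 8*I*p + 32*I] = 4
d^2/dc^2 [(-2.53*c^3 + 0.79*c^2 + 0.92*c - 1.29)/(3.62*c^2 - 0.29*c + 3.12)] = (-5.6843418860808e-14*c^5 + 82.494898*c^3 - 141.228648*c^2 - 201.987828*c + 45.967758)/(47.437928*c^6 - 11.400828*c^5 + 123.57051*c^4 - 19.676645*c^3 + 106.50276*c^2 - 8.468928*c + 30.371328)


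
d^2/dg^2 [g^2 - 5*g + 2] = 2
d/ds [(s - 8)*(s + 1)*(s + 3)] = 3*s^2 - 8*s - 29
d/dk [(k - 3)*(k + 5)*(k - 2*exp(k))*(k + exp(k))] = -k^3*exp(k) + 4*k^3 - 4*k^2*exp(2*k) - 5*k^2*exp(k) + 6*k^2 - 12*k*exp(2*k) + 11*k*exp(k) - 30*k + 56*exp(2*k) + 15*exp(k)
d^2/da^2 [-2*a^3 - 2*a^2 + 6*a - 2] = -12*a - 4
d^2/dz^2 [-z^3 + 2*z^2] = 4 - 6*z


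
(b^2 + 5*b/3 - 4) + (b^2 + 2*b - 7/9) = 2*b^2 + 11*b/3 - 43/9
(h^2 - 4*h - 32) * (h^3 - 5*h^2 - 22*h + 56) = h^5 - 9*h^4 - 34*h^3 + 304*h^2 + 480*h - 1792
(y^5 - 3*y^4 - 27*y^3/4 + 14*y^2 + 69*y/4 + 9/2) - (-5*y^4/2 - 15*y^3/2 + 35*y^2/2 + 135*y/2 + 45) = y^5 - y^4/2 + 3*y^3/4 - 7*y^2/2 - 201*y/4 - 81/2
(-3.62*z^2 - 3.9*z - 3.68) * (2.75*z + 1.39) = -9.955*z^3 - 15.7568*z^2 - 15.541*z - 5.1152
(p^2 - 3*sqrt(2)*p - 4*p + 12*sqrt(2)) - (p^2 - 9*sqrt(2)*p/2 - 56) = -4*p + 3*sqrt(2)*p/2 + 12*sqrt(2) + 56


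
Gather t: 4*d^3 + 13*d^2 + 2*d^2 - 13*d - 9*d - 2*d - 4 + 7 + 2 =4*d^3 + 15*d^2 - 24*d + 5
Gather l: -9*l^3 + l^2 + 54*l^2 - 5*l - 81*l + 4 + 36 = -9*l^3 + 55*l^2 - 86*l + 40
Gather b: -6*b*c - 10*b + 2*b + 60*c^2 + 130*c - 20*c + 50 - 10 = b*(-6*c - 8) + 60*c^2 + 110*c + 40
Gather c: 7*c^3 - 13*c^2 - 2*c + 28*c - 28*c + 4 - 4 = 7*c^3 - 13*c^2 - 2*c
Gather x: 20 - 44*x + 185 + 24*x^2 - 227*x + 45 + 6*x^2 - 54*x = 30*x^2 - 325*x + 250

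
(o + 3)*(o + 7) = o^2 + 10*o + 21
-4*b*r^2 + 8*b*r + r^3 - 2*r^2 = r*(-4*b + r)*(r - 2)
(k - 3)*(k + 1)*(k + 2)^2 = k^4 + 2*k^3 - 7*k^2 - 20*k - 12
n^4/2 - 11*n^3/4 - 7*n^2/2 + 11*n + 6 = (n/2 + 1)*(n - 6)*(n - 2)*(n + 1/2)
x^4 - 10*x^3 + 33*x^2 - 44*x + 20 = (x - 5)*(x - 2)^2*(x - 1)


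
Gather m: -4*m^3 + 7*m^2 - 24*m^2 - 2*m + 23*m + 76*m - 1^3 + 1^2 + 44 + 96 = -4*m^3 - 17*m^2 + 97*m + 140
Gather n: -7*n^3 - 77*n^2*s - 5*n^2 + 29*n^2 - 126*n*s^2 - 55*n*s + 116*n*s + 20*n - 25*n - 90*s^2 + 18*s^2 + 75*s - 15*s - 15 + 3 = -7*n^3 + n^2*(24 - 77*s) + n*(-126*s^2 + 61*s - 5) - 72*s^2 + 60*s - 12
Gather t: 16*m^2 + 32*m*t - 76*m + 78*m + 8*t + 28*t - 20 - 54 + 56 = 16*m^2 + 2*m + t*(32*m + 36) - 18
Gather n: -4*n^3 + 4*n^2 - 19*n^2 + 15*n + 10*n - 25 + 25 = -4*n^3 - 15*n^2 + 25*n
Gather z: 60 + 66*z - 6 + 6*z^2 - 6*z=6*z^2 + 60*z + 54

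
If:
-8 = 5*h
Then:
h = -8/5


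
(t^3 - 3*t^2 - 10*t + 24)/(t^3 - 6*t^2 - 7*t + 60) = (t - 2)/(t - 5)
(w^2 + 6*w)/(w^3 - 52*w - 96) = w/(w^2 - 6*w - 16)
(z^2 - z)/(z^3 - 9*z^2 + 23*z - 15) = z/(z^2 - 8*z + 15)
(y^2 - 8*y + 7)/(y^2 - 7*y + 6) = (y - 7)/(y - 6)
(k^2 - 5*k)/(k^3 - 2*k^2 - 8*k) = (5 - k)/(-k^2 + 2*k + 8)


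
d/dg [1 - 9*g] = -9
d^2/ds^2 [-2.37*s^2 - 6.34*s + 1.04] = -4.74000000000000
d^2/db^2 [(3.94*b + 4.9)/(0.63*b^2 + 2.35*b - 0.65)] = ((1.26*b + 2.35)*(2.52*b + 4.7)*(3.94*b + 4.9) - (14.8932*b + 24.692)*(0.63*b^2 + 2.35*b - 0.65))/(0.63*b^2 + 2.35*b - 0.65)^3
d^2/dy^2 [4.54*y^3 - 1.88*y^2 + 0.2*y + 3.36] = 27.24*y - 3.76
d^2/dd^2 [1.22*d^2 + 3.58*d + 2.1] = 2.44000000000000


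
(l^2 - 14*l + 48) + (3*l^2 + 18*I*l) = 4*l^2 - 14*l + 18*I*l + 48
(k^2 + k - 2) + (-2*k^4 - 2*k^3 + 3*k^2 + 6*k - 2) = -2*k^4 - 2*k^3 + 4*k^2 + 7*k - 4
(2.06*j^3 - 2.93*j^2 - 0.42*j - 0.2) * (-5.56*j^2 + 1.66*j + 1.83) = -11.4536*j^5 + 19.7104*j^4 + 1.2412*j^3 - 4.9471*j^2 - 1.1006*j - 0.366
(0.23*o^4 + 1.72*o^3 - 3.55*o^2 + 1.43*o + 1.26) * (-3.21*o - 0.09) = -0.7383*o^5 - 5.5419*o^4 + 11.2407*o^3 - 4.2708*o^2 - 4.1733*o - 0.1134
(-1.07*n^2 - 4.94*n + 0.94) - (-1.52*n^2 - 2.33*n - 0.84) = 0.45*n^2 - 2.61*n + 1.78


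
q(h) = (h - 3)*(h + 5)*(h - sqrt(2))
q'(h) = (h - 3)*(h + 5) + (h - 3)*(h - sqrt(2)) + (h + 5)*(h - sqrt(2))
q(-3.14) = 52.01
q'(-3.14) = 8.07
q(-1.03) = 39.11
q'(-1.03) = -15.85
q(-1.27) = 42.75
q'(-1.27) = -14.48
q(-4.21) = 32.03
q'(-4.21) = 30.41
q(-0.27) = 26.05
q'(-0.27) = -17.93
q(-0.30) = 26.59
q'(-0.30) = -17.91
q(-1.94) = 50.70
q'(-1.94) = -8.81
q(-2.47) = 53.75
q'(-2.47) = -2.42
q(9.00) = 637.21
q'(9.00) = 235.72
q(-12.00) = -1408.49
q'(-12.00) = 400.11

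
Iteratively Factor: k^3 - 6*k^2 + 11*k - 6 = (k - 1)*(k^2 - 5*k + 6) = (k - 3)*(k - 1)*(k - 2)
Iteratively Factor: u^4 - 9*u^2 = (u + 3)*(u^3 - 3*u^2) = (u - 3)*(u + 3)*(u^2) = u*(u - 3)*(u + 3)*(u)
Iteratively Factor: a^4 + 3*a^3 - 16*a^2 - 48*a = (a - 4)*(a^3 + 7*a^2 + 12*a) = (a - 4)*(a + 3)*(a^2 + 4*a) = a*(a - 4)*(a + 3)*(a + 4)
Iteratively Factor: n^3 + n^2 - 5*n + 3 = (n + 3)*(n^2 - 2*n + 1) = (n - 1)*(n + 3)*(n - 1)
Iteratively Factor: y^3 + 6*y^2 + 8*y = (y + 4)*(y^2 + 2*y) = (y + 2)*(y + 4)*(y)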